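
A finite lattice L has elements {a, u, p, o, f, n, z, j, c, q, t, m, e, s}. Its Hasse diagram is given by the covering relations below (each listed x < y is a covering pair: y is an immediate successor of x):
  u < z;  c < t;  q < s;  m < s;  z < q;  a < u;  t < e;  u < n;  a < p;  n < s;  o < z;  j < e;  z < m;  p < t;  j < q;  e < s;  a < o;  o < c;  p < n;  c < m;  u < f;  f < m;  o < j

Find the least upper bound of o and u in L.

z

Common upper bounds of {o, u}: m, q, s, z.
The least among these is z.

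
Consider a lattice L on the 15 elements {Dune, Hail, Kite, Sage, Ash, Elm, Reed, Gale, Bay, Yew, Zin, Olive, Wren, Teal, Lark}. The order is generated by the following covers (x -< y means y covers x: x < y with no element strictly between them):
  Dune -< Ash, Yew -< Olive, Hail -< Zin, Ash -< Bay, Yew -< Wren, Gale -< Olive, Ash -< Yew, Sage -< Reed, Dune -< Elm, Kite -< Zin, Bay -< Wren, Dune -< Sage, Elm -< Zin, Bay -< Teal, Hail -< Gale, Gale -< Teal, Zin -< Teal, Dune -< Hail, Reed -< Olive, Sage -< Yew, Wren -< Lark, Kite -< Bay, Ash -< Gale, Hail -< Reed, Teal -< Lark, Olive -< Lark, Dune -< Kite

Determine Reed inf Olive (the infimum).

Common lower bounds of {Reed, Olive}: Dune, Hail, Reed, Sage.
The greatest among these is Reed.

Reed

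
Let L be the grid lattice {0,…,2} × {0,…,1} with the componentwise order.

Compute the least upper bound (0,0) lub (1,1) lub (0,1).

(1,1)

Common upper bounds of {(0,0), (1,1), (0,1)}: (1,1), (2,1).
The least among these is (1,1).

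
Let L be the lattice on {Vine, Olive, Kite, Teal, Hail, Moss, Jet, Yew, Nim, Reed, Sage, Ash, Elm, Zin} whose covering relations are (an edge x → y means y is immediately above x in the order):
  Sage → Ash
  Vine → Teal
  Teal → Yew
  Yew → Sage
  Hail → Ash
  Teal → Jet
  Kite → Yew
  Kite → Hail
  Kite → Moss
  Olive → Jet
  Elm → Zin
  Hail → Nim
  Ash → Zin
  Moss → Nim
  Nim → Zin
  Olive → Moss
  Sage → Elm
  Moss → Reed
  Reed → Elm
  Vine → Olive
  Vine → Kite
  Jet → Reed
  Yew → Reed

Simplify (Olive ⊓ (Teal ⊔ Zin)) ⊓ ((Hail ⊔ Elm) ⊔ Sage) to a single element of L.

Olive

Teal ∨ Zin = Zin
Olive ∧ Zin = Olive
Hail ∨ Elm = Zin
Zin ∨ Sage = Zin
Olive ∧ Zin = Olive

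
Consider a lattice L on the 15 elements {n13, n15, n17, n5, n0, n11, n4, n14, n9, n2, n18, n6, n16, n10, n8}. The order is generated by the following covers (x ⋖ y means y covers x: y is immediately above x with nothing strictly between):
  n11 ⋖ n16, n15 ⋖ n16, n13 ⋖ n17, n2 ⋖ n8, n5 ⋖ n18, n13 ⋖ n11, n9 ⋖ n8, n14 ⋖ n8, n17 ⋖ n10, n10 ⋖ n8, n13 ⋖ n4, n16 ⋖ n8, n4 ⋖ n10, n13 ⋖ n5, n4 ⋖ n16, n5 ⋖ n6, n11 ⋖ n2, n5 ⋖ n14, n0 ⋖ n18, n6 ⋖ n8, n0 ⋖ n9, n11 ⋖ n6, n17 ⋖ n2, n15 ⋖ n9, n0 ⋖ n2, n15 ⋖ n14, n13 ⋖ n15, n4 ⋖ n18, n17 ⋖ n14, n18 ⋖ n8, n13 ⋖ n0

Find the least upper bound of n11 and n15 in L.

Common upper bounds of {n11, n15}: n16, n8.
The least among these is n16.

n16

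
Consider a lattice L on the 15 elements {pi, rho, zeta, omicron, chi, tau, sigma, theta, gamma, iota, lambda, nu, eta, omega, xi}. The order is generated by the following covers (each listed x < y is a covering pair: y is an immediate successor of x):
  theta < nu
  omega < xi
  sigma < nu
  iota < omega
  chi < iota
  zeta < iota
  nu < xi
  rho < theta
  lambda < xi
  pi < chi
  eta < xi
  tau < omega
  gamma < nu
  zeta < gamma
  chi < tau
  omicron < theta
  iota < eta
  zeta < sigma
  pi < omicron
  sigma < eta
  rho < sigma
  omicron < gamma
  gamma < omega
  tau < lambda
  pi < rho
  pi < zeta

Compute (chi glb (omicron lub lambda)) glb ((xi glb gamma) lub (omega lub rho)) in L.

omicron ∨ lambda = xi
chi ∧ xi = chi
xi ∧ gamma = gamma
omega ∨ rho = xi
gamma ∨ xi = xi
chi ∧ xi = chi

chi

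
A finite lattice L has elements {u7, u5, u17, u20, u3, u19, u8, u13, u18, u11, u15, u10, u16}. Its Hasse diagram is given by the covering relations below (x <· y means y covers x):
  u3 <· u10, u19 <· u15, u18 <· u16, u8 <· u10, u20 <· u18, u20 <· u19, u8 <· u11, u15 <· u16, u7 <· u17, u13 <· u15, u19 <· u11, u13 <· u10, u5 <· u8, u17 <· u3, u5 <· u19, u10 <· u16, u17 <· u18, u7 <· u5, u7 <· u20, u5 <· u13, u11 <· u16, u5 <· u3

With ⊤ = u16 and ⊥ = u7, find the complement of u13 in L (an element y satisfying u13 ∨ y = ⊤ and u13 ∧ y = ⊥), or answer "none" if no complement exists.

u18

Need y with u13 ∨ y = u16 and u13 ∧ y = u7.
Checking each element gives: u18.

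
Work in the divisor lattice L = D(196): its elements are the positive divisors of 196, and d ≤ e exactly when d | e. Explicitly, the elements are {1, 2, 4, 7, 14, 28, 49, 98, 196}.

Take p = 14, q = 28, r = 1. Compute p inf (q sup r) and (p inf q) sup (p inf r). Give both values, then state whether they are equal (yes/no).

q sup r = 28, so p inf (q sup r) = 14 inf 28 = 14.
p inf q = 14 and p inf r = 1, so (p inf q) sup (p inf r) = 14 sup 1 = 14.
Equal: yes.

14; 14; yes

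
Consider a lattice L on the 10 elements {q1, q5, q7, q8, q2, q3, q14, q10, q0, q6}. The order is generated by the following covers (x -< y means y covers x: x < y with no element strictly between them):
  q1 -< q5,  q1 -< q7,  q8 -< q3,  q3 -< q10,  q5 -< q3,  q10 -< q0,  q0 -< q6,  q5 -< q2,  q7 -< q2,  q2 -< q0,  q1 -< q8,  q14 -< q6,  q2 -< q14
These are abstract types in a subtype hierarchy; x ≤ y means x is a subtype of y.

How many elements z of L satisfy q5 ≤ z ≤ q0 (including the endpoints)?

5

The interval [q5, q0] = {q0, q10, q2, q3, q5}, which has 5 elements.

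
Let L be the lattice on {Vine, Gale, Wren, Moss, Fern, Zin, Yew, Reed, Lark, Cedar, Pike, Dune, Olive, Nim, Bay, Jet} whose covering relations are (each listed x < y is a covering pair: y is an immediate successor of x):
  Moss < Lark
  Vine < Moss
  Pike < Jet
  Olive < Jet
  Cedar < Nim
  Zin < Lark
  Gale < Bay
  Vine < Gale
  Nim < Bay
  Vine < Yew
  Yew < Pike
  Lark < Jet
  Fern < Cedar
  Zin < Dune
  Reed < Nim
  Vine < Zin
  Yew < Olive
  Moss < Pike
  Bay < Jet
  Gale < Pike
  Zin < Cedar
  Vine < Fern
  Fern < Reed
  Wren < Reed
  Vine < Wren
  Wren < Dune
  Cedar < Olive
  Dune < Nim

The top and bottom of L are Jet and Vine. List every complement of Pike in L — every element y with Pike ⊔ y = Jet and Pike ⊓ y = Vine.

Cedar, Dune, Fern, Nim, Reed, Wren, Zin

Need y with Pike ∨ y = Jet and Pike ∧ y = Vine.
Checking each element gives: Cedar, Dune, Fern, Nim, Reed, Wren, Zin.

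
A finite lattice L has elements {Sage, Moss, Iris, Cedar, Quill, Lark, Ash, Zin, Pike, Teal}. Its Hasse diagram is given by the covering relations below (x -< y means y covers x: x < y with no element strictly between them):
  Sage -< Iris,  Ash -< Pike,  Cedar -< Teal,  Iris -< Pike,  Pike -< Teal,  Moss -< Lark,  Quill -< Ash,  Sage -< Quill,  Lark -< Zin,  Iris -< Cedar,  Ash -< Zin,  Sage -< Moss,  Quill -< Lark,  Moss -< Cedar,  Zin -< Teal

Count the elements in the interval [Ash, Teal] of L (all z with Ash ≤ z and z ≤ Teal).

4

The interval [Ash, Teal] = {Ash, Pike, Teal, Zin}, which has 4 elements.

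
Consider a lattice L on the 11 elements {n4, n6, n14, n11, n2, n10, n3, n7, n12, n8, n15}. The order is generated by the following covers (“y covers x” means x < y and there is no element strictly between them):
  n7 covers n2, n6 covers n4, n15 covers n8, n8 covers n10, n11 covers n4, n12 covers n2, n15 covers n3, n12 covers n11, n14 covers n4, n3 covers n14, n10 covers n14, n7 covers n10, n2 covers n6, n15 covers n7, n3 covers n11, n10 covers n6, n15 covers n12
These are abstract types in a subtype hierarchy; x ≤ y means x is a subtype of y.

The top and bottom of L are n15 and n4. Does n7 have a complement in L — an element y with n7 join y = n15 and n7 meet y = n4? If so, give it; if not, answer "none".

n11

Need y with n7 ∨ y = n15 and n7 ∧ y = n4.
Checking each element gives: n11.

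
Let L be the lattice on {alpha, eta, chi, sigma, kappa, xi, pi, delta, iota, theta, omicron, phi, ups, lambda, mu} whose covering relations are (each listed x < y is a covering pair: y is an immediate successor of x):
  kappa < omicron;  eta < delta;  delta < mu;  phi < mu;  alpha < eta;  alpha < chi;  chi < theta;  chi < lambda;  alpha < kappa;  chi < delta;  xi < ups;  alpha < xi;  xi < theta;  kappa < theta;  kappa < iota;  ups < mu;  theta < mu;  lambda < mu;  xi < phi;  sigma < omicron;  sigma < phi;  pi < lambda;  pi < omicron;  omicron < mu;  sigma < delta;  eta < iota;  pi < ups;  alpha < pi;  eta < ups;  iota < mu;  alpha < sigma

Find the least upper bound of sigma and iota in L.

mu

Common upper bounds of {sigma, iota}: mu.
The least among these is mu.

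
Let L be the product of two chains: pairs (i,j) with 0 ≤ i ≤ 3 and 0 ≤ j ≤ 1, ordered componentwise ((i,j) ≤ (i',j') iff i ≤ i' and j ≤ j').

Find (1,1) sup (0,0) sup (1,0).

(1,1)

In a product of chains, the join is componentwise max, giving (1,1).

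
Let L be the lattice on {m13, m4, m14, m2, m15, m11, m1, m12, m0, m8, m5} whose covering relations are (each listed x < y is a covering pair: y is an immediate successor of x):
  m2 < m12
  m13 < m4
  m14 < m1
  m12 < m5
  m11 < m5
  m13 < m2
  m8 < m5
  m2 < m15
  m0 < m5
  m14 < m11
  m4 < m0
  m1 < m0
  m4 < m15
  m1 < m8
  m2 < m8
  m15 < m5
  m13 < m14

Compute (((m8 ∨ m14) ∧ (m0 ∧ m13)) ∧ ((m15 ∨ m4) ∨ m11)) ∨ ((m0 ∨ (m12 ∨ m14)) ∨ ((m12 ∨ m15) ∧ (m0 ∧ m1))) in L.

m5

m8 ∨ m14 = m8
m0 ∧ m13 = m13
m8 ∧ m13 = m13
m15 ∨ m4 = m15
m15 ∨ m11 = m5
m13 ∧ m5 = m13
m12 ∨ m14 = m5
m0 ∨ m5 = m5
m12 ∨ m15 = m5
m0 ∧ m1 = m1
m5 ∧ m1 = m1
m5 ∨ m1 = m5
m13 ∨ m5 = m5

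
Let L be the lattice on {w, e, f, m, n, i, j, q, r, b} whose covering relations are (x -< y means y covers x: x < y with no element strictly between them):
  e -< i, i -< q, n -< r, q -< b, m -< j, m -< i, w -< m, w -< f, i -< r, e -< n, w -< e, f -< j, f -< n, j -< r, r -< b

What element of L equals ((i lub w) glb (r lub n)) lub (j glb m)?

i ∨ w = i
r ∨ n = r
i ∧ r = i
j ∧ m = m
i ∨ m = i

i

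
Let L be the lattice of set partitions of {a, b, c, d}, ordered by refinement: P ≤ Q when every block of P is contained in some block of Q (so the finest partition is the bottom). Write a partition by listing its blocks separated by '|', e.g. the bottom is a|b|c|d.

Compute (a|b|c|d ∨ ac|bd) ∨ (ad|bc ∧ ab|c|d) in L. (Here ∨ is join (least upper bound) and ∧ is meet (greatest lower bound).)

a|b|c|d ∨ ac|bd = ac|bd
ad|bc ∧ ab|c|d = a|b|c|d
ac|bd ∨ a|b|c|d = ac|bd

ac|bd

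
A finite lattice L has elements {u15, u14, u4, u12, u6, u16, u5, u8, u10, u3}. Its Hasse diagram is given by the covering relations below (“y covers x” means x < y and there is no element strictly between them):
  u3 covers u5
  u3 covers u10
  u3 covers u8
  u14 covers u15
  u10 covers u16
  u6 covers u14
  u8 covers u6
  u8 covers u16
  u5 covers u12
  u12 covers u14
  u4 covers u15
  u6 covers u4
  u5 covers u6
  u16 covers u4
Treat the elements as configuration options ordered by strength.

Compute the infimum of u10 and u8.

Common lower bounds of {u10, u8}: u15, u16, u4.
The greatest among these is u16.

u16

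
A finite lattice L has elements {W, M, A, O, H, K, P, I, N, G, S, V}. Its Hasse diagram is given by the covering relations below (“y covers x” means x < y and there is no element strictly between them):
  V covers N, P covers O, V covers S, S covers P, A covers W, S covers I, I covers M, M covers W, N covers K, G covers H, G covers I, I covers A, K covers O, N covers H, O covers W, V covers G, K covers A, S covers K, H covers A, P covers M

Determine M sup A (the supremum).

Common upper bounds of {M, A}: G, I, S, V.
The least among these is I.

I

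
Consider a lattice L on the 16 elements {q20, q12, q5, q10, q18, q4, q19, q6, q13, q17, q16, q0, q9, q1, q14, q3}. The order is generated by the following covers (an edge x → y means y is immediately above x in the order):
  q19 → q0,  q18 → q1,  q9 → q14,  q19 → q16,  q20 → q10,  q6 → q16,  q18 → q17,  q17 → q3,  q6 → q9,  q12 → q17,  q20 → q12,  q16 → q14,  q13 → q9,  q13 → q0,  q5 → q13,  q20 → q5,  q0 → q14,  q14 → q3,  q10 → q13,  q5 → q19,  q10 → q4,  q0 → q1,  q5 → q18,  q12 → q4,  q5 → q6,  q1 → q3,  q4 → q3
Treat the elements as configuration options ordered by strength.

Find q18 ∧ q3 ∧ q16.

Common lower bounds of {q18, q3, q16}: q20, q5.
The greatest among these is q5.

q5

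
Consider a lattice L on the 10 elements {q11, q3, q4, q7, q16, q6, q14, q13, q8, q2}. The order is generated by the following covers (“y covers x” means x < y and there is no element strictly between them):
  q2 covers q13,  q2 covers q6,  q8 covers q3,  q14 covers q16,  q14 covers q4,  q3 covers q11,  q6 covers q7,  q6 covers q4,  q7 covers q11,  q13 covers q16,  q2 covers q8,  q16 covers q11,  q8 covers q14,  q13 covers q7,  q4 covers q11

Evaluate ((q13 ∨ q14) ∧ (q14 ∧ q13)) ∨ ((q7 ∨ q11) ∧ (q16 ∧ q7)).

q16

q13 ∨ q14 = q2
q14 ∧ q13 = q16
q2 ∧ q16 = q16
q7 ∨ q11 = q7
q16 ∧ q7 = q11
q7 ∧ q11 = q11
q16 ∨ q11 = q16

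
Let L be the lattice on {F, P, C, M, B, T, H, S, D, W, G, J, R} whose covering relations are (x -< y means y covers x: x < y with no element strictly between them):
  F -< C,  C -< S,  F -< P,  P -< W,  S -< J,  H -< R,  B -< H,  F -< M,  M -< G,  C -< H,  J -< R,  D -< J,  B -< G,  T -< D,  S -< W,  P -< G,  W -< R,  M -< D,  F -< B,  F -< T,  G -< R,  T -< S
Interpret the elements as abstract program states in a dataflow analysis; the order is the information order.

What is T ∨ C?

Common upper bounds of {T, C}: J, R, S, W.
The least among these is S.

S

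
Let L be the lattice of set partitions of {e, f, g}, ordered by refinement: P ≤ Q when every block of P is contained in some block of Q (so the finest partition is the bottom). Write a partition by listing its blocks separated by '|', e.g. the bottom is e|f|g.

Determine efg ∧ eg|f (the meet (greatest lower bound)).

The meet (common refinement) of efg and eg|f intersects blocks pairwise, giving eg|f.

eg|f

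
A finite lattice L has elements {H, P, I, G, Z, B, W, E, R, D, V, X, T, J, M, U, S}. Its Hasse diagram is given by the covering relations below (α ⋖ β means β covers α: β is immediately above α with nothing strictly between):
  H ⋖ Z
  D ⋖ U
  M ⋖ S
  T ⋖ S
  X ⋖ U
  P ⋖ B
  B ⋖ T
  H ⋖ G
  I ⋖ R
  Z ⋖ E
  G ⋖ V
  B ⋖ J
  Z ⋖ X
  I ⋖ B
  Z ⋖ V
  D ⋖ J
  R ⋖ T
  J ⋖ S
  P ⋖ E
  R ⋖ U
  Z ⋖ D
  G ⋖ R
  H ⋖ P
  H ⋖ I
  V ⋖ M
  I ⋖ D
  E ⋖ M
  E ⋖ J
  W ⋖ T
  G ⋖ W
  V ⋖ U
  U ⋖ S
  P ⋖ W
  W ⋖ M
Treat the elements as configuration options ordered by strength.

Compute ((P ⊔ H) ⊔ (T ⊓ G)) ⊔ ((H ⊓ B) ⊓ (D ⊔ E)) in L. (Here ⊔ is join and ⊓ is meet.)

W

P ∨ H = P
T ∧ G = G
P ∨ G = W
H ∧ B = H
D ∨ E = J
H ∧ J = H
W ∨ H = W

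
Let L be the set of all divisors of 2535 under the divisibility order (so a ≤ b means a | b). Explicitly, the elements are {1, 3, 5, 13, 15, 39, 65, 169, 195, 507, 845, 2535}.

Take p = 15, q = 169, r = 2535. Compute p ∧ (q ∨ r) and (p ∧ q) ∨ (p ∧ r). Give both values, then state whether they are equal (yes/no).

15; 15; yes

q ∨ r = 2535, so p ∧ (q ∨ r) = 15 ∧ 2535 = 15.
p ∧ q = 1 and p ∧ r = 15, so (p ∧ q) ∨ (p ∧ r) = 1 ∨ 15 = 15.
Equal: yes.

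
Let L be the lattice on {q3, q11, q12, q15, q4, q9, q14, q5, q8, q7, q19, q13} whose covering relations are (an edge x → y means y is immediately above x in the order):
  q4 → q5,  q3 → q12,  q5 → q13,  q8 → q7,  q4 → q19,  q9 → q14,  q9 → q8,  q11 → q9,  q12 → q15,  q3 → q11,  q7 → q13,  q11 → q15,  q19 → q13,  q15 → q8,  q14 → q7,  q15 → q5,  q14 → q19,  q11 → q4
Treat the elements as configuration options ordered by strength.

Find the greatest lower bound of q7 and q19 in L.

q14

Common lower bounds of {q7, q19}: q11, q14, q3, q9.
The greatest among these is q14.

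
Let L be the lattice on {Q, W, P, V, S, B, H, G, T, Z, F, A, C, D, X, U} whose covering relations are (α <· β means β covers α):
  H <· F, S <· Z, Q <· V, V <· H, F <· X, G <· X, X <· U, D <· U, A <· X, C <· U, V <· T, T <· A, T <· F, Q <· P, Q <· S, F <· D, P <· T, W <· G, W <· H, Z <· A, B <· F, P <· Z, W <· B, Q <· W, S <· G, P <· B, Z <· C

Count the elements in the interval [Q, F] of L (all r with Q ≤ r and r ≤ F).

The interval [Q, F] = {B, F, H, P, Q, T, V, W}, which has 8 elements.

8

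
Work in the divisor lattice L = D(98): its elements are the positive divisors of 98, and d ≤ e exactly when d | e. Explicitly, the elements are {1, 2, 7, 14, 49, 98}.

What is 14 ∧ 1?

1

In the divisibility order, the meet is the greatest common divisor: gcd(14, 1) = 1.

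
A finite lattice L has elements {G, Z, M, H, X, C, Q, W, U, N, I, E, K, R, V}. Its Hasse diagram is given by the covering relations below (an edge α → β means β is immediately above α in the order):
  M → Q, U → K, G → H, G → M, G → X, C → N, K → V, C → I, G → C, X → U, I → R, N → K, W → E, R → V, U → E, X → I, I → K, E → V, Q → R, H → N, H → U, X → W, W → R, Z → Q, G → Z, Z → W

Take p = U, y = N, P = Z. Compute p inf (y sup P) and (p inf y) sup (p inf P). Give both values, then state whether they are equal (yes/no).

U; H; no

y sup P = V, so p inf (y sup P) = U inf V = U.
p inf y = H and p inf P = G, so (p inf y) sup (p inf P) = H sup G = H.
Equal: no.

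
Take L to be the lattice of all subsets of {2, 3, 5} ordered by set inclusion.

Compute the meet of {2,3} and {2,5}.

Under ⊆, meet is intersection: {2,3} ∩ {2,5} = {2}.

{2}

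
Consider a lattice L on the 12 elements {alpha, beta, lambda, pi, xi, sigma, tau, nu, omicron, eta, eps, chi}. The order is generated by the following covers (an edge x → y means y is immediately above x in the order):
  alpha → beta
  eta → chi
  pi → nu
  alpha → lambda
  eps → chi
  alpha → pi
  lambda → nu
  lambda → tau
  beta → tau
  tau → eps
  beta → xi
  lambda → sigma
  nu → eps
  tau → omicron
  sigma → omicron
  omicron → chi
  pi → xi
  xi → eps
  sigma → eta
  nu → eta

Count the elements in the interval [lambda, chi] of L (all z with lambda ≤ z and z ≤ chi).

The interval [lambda, chi] = {chi, eps, eta, lambda, nu, omicron, sigma, tau}, which has 8 elements.

8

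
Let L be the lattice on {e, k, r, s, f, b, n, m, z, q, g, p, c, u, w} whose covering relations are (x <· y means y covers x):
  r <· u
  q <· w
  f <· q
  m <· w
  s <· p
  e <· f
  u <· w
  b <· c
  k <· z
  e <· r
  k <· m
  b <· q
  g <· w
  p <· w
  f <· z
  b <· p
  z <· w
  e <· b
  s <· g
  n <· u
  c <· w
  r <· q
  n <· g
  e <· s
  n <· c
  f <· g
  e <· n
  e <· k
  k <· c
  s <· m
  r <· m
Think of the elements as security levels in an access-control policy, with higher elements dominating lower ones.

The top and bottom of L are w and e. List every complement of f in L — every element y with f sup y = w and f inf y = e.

Need y with f ∨ y = w and f ∧ y = e.
Checking each element gives: c, m, p, u.

c, m, p, u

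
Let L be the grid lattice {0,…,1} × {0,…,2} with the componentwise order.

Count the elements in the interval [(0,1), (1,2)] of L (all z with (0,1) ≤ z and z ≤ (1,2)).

The interval [(0,1), (1,2)] = {(0,1), (0,2), (1,1), (1,2)}, which has 4 elements.

4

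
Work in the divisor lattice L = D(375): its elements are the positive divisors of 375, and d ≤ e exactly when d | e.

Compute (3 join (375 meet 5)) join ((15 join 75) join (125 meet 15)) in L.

375 ∧ 5 = 5
3 ∨ 5 = 15
15 ∨ 75 = 75
125 ∧ 15 = 5
75 ∨ 5 = 75
15 ∨ 75 = 75

75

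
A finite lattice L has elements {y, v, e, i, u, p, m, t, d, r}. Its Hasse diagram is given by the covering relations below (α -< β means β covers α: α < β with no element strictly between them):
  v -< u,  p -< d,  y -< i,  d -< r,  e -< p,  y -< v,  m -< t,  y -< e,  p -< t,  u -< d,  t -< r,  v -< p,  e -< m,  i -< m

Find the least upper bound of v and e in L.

Common upper bounds of {v, e}: d, p, r, t.
The least among these is p.

p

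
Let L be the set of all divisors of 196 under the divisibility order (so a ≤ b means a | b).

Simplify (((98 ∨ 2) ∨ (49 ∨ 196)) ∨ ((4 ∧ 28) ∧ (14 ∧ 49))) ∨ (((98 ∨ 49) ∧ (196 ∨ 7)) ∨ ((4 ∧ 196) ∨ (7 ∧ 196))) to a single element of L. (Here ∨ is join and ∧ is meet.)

98 ∨ 2 = 98
49 ∨ 196 = 196
98 ∨ 196 = 196
4 ∧ 28 = 4
14 ∧ 49 = 7
4 ∧ 7 = 1
196 ∨ 1 = 196
98 ∨ 49 = 98
196 ∨ 7 = 196
98 ∧ 196 = 98
4 ∧ 196 = 4
7 ∧ 196 = 7
4 ∨ 7 = 28
98 ∨ 28 = 196
196 ∨ 196 = 196

196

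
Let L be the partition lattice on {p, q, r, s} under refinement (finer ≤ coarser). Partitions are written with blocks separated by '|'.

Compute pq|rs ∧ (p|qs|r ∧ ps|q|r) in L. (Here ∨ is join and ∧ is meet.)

p|q|r|s

p|qs|r ∧ ps|q|r = p|q|r|s
pq|rs ∧ p|q|r|s = p|q|r|s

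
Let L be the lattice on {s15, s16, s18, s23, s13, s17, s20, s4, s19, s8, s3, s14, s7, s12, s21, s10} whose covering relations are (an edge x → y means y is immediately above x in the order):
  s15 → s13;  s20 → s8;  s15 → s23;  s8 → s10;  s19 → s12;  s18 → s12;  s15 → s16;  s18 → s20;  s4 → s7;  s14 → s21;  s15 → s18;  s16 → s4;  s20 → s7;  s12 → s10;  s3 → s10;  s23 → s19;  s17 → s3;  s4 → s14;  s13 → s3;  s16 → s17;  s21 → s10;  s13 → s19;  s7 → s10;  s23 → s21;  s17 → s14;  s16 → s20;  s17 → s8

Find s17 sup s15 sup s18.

s8

Common upper bounds of {s17, s15, s18}: s10, s8.
The least among these is s8.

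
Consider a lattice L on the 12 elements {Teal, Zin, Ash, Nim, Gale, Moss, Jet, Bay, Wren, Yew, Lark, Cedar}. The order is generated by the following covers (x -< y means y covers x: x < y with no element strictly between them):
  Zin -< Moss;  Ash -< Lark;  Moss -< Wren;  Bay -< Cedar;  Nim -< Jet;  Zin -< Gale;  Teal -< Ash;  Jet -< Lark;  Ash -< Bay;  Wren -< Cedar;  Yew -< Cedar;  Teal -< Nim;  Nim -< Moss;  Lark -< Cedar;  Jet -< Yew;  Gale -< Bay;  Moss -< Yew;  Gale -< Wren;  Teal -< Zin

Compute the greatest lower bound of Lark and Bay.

Ash

Common lower bounds of {Lark, Bay}: Ash, Teal.
The greatest among these is Ash.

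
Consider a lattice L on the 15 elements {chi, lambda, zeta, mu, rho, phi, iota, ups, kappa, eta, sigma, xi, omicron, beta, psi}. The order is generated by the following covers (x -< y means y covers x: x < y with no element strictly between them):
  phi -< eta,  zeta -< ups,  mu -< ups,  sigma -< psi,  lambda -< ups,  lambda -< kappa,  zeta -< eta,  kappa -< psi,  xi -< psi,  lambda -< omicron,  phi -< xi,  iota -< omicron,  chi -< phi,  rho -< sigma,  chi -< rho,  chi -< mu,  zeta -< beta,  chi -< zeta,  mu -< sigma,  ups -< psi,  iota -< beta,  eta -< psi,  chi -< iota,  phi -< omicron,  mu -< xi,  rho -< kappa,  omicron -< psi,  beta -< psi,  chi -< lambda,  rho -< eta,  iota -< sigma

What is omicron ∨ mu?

Common upper bounds of {omicron, mu}: psi.
The least among these is psi.

psi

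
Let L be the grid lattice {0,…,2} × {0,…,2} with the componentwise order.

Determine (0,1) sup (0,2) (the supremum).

(0,2)

Common upper bounds of {(0,1), (0,2)}: (0,2), (1,2), (2,2).
The least among these is (0,2).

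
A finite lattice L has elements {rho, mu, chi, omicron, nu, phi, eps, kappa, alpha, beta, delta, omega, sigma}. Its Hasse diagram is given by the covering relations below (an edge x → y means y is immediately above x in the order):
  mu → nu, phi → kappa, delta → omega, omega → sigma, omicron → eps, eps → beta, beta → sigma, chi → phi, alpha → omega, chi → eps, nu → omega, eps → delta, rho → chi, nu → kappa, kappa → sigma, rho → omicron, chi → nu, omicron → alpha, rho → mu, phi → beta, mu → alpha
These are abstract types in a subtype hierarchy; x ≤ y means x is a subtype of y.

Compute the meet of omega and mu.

Common lower bounds of {omega, mu}: mu, rho.
The greatest among these is mu.

mu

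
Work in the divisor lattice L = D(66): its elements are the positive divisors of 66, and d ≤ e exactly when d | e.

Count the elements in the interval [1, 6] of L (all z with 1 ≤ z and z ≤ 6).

The interval [1, 6] = {1, 2, 3, 6}, which has 4 elements.

4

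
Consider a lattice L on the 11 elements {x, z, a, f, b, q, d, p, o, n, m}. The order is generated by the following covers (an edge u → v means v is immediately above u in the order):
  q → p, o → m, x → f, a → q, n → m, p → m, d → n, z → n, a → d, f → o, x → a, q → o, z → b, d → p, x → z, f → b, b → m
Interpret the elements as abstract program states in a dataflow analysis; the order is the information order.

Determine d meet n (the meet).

Common lower bounds of {d, n}: a, d, x.
The greatest among these is d.

d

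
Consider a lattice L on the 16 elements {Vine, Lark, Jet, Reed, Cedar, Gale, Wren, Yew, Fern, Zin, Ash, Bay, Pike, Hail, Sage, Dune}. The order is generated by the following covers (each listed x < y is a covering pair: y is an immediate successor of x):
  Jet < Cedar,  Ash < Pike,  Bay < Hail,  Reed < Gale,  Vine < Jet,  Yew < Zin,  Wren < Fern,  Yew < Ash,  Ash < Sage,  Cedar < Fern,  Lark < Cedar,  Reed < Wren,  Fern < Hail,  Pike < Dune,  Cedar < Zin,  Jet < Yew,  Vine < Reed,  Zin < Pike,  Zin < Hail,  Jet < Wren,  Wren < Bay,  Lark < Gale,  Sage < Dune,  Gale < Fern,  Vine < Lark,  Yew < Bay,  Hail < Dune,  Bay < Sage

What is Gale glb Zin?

Common lower bounds of {Gale, Zin}: Lark, Vine.
The greatest among these is Lark.

Lark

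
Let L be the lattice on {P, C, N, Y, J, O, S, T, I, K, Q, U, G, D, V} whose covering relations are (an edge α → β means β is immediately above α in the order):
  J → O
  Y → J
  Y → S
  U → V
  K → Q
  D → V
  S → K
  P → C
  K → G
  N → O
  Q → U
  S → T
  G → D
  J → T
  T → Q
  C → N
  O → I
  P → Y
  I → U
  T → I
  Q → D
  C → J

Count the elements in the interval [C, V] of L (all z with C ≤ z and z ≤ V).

10

The interval [C, V] = {C, D, I, J, N, O, Q, T, U, V}, which has 10 elements.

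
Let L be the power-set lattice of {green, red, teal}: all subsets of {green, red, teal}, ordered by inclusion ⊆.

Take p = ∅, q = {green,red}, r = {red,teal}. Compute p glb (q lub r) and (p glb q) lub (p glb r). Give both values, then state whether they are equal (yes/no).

∅; ∅; yes

q lub r = {green,red,teal}, so p glb (q lub r) = ∅ glb {green,red,teal} = ∅.
p glb q = ∅ and p glb r = ∅, so (p glb q) lub (p glb r) = ∅ lub ∅ = ∅.
Equal: yes.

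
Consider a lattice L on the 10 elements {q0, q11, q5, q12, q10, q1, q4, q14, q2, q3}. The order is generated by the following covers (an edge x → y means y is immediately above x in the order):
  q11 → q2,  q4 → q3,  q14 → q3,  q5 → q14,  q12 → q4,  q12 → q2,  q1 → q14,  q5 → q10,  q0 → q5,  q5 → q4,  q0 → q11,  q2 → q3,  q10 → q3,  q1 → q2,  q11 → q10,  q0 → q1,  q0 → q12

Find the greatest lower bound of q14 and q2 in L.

q1

Common lower bounds of {q14, q2}: q0, q1.
The greatest among these is q1.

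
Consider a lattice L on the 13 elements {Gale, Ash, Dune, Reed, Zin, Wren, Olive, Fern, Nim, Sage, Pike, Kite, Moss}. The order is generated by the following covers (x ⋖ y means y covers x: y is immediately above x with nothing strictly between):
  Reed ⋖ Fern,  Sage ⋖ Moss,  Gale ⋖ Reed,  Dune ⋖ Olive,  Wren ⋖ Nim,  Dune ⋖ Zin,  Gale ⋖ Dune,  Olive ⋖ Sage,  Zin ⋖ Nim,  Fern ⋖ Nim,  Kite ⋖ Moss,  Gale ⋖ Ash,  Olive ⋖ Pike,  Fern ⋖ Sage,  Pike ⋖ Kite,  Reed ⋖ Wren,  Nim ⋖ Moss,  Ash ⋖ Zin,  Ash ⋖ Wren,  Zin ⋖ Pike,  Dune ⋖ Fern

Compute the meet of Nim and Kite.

Common lower bounds of {Nim, Kite}: Ash, Dune, Gale, Zin.
The greatest among these is Zin.

Zin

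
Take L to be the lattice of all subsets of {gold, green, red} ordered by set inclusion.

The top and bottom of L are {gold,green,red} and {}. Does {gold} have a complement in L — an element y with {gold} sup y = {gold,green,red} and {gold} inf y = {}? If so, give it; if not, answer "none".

Need y with {gold} ∨ y = {gold,green,red} and {gold} ∧ y = {}.
Checking each element gives: {green,red}.

{green,red}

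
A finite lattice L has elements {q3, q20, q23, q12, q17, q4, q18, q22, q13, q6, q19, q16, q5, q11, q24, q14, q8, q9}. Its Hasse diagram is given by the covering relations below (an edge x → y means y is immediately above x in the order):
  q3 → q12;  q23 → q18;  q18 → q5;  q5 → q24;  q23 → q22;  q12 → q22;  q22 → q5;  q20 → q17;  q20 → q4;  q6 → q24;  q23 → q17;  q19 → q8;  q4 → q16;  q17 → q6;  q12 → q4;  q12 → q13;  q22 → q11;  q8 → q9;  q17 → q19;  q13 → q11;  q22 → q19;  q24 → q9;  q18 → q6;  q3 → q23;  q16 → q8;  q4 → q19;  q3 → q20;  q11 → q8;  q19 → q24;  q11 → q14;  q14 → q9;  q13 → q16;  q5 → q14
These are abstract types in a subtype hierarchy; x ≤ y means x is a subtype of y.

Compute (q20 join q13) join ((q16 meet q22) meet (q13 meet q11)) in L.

q16

q20 ∨ q13 = q16
q16 ∧ q22 = q12
q13 ∧ q11 = q13
q12 ∧ q13 = q12
q16 ∨ q12 = q16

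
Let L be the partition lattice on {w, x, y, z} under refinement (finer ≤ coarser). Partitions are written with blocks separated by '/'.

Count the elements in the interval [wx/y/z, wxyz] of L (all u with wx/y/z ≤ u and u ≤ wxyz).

5

The interval [wx/y/z, wxyz] = {wx/y/z, wx/yz, wxy/z, wxyz, wxz/y}, which has 5 elements.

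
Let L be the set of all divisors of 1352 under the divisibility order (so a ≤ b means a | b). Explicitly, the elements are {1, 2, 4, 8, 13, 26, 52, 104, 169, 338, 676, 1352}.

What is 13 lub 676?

676

In the divisibility order, the join is the least common multiple: lcm(13, 676) = 676.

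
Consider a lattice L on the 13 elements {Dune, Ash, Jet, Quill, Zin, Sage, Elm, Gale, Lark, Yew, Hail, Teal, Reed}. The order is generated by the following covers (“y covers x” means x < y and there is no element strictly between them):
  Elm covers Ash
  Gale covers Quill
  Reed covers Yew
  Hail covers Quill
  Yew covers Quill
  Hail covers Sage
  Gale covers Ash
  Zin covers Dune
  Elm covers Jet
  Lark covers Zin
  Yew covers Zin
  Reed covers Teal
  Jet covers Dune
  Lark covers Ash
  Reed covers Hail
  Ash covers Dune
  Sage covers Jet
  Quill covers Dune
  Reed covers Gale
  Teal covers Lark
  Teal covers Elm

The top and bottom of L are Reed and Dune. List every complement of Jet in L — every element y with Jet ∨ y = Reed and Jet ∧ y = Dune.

Need y with Jet ∨ y = Reed and Jet ∧ y = Dune.
Checking each element gives: Gale, Yew.

Gale, Yew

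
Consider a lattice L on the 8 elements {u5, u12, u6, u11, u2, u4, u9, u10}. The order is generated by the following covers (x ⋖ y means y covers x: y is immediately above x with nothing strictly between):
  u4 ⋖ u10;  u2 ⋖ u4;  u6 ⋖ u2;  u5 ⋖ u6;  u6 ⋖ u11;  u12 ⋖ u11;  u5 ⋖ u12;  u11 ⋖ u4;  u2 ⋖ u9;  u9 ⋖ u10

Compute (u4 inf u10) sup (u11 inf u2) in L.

u4

u4 ∧ u10 = u4
u11 ∧ u2 = u6
u4 ∨ u6 = u4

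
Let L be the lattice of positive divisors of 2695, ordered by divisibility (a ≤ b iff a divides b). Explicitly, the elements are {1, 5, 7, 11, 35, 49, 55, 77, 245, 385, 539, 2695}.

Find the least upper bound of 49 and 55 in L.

In the divisibility order, the join is the least common multiple: lcm(49, 55) = 2695.

2695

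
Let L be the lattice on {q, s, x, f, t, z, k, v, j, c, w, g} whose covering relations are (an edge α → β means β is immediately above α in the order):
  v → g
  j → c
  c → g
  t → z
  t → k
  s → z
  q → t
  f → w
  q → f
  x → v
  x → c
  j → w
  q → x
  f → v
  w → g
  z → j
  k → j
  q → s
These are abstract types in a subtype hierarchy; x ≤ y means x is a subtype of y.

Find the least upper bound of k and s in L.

j

Common upper bounds of {k, s}: c, g, j, w.
The least among these is j.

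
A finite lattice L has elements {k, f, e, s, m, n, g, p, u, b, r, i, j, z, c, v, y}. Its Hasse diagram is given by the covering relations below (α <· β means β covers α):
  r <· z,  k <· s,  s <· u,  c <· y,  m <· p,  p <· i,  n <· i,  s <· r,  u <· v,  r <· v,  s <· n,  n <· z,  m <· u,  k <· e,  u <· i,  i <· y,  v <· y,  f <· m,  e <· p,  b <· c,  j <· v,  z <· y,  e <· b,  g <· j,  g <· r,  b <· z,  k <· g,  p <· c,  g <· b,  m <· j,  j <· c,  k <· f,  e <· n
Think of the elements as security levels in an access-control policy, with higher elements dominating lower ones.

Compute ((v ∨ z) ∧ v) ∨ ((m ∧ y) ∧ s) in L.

v ∨ z = y
y ∧ v = v
m ∧ y = m
m ∧ s = k
v ∨ k = v

v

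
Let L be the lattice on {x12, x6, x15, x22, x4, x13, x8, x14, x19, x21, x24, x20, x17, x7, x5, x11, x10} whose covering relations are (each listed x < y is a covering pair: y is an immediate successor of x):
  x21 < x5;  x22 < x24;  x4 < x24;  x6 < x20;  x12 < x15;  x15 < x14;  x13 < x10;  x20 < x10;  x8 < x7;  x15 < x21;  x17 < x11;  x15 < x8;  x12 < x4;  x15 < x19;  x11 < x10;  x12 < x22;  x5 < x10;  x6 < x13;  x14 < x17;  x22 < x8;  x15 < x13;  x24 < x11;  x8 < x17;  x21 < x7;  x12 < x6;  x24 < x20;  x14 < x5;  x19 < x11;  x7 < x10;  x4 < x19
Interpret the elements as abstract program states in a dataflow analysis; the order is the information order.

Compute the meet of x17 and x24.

Common lower bounds of {x17, x24}: x12, x22.
The greatest among these is x22.

x22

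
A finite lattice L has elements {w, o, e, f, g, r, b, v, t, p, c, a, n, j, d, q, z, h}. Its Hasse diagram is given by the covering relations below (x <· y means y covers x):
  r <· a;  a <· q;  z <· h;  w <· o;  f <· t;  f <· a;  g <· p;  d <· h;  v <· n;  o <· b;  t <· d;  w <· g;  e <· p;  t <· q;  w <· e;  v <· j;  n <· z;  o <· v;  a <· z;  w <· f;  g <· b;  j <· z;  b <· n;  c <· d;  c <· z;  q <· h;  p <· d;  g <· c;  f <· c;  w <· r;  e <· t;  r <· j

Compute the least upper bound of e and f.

Common upper bounds of {e, f}: d, h, q, t.
The least among these is t.

t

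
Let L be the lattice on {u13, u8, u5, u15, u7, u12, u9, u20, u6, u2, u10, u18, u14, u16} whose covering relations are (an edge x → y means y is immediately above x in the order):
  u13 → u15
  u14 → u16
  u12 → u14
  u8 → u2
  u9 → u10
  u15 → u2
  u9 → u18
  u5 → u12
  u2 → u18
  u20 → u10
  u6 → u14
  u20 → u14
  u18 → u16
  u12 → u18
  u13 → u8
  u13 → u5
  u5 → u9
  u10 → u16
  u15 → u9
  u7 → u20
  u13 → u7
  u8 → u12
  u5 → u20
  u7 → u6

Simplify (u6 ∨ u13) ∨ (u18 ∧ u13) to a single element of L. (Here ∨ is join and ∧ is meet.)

u6

u6 ∨ u13 = u6
u18 ∧ u13 = u13
u6 ∨ u13 = u6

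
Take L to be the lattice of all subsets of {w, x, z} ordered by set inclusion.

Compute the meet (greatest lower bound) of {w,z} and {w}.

{w}

Under ⊆, meet is intersection: {w,z} ∩ {w} = {w}.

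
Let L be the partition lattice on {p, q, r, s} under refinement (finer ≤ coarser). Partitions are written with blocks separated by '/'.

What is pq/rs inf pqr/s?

The meet (common refinement) of pq/rs and pqr/s intersects blocks pairwise, giving pq/r/s.

pq/r/s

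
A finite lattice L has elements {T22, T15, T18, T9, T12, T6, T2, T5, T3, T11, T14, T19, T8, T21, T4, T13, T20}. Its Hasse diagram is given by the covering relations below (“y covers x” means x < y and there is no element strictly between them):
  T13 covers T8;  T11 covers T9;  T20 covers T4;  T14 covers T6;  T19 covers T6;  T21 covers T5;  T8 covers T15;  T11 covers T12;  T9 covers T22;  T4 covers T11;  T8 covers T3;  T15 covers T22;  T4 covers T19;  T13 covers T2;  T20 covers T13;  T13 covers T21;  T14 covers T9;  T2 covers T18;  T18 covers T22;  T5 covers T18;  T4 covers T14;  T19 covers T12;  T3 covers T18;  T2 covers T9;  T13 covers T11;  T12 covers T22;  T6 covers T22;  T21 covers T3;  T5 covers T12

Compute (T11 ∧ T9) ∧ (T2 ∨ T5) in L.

T9

T11 ∧ T9 = T9
T2 ∨ T5 = T13
T9 ∧ T13 = T9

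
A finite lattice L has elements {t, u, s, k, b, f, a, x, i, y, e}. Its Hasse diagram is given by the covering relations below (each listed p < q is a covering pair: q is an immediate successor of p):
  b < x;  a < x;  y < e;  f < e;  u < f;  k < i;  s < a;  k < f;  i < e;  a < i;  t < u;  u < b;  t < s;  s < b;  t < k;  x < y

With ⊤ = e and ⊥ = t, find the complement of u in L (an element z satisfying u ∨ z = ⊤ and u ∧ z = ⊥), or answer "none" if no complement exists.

i

Need z with u ∨ z = e and u ∧ z = t.
Checking each element gives: i.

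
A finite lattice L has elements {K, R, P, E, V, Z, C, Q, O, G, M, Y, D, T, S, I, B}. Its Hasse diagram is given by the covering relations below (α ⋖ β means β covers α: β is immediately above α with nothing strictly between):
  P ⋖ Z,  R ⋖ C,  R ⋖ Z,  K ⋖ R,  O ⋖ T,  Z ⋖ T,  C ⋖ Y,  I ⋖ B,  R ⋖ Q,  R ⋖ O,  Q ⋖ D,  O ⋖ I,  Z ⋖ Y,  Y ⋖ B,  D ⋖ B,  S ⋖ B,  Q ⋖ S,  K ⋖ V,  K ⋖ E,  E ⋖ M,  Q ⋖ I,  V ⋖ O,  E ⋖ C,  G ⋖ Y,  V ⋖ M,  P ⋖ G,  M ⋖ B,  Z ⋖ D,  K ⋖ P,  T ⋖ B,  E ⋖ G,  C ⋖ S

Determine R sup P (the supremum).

Z

Common upper bounds of {R, P}: B, D, T, Y, Z.
The least among these is Z.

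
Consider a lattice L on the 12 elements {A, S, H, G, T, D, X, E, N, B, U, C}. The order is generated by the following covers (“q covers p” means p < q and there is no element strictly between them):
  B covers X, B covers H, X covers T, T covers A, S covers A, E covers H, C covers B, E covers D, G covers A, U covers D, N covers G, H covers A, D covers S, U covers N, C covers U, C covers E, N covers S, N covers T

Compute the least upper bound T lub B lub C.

Common upper bounds of {T, B, C}: C.
The least among these is C.

C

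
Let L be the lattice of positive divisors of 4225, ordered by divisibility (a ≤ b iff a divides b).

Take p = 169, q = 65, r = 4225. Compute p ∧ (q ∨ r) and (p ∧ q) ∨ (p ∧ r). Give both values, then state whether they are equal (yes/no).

169; 169; yes

q ∨ r = 4225, so p ∧ (q ∨ r) = 169 ∧ 4225 = 169.
p ∧ q = 13 and p ∧ r = 169, so (p ∧ q) ∨ (p ∧ r) = 13 ∨ 169 = 169.
Equal: yes.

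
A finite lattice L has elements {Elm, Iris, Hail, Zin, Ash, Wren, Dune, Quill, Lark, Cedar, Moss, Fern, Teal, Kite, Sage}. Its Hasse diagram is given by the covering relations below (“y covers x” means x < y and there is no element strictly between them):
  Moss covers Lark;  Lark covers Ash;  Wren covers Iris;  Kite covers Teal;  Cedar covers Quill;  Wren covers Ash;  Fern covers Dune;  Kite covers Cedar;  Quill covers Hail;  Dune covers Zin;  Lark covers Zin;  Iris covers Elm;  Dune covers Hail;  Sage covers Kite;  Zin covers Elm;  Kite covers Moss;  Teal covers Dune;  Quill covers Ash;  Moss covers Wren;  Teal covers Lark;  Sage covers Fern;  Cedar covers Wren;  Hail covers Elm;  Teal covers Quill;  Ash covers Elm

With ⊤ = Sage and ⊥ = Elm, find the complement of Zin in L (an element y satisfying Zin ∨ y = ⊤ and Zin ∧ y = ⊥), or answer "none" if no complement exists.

none

For every candidate y, either Zin ∨ y ≠ Sage or Zin ∧ y ≠ Elm; no complement exists.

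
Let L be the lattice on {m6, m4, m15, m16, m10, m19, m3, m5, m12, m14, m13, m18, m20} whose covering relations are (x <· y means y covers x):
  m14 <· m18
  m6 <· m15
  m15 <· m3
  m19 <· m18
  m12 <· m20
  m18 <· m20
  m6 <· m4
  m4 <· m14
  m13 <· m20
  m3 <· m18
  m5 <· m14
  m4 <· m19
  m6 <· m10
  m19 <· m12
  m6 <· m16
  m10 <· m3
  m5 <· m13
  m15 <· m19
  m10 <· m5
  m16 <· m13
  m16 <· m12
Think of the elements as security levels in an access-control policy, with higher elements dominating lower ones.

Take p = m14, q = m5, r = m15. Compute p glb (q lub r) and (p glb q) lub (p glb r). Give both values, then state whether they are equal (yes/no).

m14; m5; no

q lub r = m18, so p glb (q lub r) = m14 glb m18 = m14.
p glb q = m5 and p glb r = m6, so (p glb q) lub (p glb r) = m5 lub m6 = m5.
Equal: no.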